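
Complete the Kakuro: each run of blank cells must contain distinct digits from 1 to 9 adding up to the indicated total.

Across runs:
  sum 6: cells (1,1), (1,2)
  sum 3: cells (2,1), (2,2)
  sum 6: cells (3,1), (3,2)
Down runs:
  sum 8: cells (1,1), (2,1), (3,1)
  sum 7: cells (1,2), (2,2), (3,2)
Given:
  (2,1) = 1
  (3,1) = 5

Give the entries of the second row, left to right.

1 2

3 in 2 cells must be {1,2}; 7 in 3 cells must be {1,2,4}.
(1,1) = 8 − 6 = 2 completes the 8 down.
(1,2) = 6 − 2 = 4 completes the 6 across.
(2,2) = 3 − 1 = 2 completes the 3 across.
(3,2) = 6 − 5 = 1 completes the 6 across.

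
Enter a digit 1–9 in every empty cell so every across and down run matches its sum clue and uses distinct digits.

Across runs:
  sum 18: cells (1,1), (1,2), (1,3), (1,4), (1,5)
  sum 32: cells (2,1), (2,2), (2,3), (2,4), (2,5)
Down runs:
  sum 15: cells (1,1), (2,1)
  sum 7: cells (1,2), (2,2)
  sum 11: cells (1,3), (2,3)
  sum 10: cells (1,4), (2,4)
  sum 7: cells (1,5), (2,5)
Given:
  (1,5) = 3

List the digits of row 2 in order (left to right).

8 5 6 9 4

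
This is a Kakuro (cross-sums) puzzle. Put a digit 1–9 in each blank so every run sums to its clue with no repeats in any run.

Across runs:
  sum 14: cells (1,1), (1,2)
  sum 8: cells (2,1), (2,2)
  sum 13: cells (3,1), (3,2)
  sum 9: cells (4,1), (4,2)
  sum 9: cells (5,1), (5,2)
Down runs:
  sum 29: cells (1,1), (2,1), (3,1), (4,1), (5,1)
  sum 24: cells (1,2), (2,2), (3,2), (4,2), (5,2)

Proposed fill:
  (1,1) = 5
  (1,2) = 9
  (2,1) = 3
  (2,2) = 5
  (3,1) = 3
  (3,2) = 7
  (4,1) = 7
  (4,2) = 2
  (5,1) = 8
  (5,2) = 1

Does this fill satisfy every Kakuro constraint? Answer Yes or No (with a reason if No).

No — the down run (1,1)–(5,1) sums to 26, not 29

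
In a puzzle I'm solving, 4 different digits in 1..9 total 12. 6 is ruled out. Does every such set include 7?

The only way to make 12 from 4 distinct digits under that restriction is {1,2,4,5}, which does not contain 7.

No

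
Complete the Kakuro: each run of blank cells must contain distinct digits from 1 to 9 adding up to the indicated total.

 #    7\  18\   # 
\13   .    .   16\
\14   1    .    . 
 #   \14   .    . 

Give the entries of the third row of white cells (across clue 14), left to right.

16 in 2 cells must be {7,9}.
R1C1 = 7 − 1 = 6 completes the 7 down.
R1C2 = 13 − 6 = 7 completes the 13 across.
The 14 across and the 16 down share only 9, so R3C3 = 9.
R2C3 = 16 − 9 = 7 completes the 16 down.
R3C2 = 14 − 9 = 5 completes the 14 across.
R2C2 = 14 − 8 = 6 completes the 14 across.

5 9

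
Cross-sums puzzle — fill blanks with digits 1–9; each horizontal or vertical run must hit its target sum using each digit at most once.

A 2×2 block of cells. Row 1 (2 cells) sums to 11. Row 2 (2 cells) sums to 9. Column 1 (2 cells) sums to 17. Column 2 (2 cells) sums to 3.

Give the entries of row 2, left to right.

17 in 2 cells must be {8,9}; 3 in 2 cells must be {1,2}.
The 11 across and the 3 down share only 2, so (1,2) = 2.
The 9 across and the 17 down share only 8, so (2,1) = 8.
(2,2) = 9 − 8 = 1 completes the 9 across.
(1,1) = 11 − 2 = 9 completes the 11 across.

8, 1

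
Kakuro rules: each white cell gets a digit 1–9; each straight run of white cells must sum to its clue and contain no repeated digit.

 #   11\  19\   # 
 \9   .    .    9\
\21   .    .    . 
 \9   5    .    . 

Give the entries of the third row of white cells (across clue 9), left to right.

Given what's placed, R2C1 must be 4 to fit the 21 across and 11 down.
Given what's placed, R2C3 must be 8 to fit the 21 across and 9 down.
R3C2 = 3: the only remaining digit allowed by both the 9 across and the 19 down.
R3C3 = 9 − 8 = 1 completes the 9 across.
R1C1 = 11 − 9 = 2 completes the 11 down.
R1C2 = 9 − 2 = 7 completes the 9 across.
R2C2 = 21 − 12 = 9 completes the 21 across.

5 3 1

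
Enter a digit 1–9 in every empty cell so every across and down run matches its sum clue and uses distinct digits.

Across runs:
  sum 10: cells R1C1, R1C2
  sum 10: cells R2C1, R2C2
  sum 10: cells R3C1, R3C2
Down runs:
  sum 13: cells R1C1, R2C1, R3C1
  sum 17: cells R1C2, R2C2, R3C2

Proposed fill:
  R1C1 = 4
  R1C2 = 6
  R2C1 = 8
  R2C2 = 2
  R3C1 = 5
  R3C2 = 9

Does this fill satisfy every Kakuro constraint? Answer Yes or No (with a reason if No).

No — the down run R1C1–R3C1 sums to 17, not 13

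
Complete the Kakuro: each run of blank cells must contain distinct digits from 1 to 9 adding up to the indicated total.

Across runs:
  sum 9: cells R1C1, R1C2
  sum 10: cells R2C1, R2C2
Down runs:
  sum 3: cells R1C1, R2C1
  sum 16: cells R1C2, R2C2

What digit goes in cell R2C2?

9

3 in 2 cells must be {1,2}; 16 in 2 cells must be {7,9}.
The 9 across and the 16 down share only 7, so R1C2 = 7.
R2C2 = 16 − 7 = 9 completes the 16 down.
R1C1 = 9 − 7 = 2 completes the 9 across.
R2C1 = 10 − 9 = 1 completes the 10 across.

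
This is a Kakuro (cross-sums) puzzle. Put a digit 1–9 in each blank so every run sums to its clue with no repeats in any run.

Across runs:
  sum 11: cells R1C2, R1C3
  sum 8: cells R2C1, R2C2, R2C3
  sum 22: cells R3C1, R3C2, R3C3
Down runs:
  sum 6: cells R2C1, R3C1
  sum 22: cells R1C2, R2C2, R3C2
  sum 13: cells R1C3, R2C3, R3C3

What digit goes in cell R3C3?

8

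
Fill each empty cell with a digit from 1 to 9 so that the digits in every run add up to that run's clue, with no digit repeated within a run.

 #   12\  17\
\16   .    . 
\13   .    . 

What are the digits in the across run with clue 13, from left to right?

16 in 2 cells must be {7,9}; 17 in 2 cells must be {8,9}.
The 16 across and the 17 down share only 9, so R1C2 = 9.
R2C2 = 17 − 9 = 8 completes the 17 down.
R1C1 = 16 − 9 = 7 completes the 16 across.
R2C1 = 13 − 8 = 5 completes the 13 across.

5, 8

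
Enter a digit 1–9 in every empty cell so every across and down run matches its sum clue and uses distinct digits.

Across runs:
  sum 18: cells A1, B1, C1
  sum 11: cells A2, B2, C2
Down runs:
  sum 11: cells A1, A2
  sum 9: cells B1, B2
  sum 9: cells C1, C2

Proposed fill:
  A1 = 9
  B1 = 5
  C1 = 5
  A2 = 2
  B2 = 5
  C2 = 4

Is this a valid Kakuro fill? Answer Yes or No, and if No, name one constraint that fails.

No — the across run A1–C1 sums to 19, not 18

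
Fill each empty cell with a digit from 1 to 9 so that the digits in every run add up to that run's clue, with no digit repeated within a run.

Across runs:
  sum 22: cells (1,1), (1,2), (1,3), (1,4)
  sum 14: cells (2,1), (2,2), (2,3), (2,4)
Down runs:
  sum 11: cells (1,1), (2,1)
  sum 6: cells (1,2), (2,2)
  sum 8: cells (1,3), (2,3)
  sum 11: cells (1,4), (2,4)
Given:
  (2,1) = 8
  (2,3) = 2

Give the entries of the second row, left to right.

8, 1, 2, 3

(1,1) = 11 − 8 = 3 completes the 11 down.
(1,3) = 8 − 2 = 6 completes the 8 down.
(2,2) = 1: the only remaining digit allowed by both the 14 across and the 6 down.
(2,4) = 14 − 11 = 3 completes the 14 across.
(1,2) = 6 − 1 = 5 completes the 6 down.
(1,4) = 22 − 14 = 8 completes the 22 across.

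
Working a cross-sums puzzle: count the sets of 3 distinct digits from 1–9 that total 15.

3 distinct digits from 1–9 sum between 6 and 24.

8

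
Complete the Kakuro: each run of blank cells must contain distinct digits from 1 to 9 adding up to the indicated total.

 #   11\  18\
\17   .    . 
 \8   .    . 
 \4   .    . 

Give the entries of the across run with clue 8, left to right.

17 in 2 cells must be {8,9}; 4 in 2 cells must be {1,3}.
The 17 across and the 11 down share only 8, so R1C1 = 8.
R1C2 = 17 − 8 = 9 completes the 17 across.
Given what's placed, R3C1 must be 1 to fit the 4 across and 11 down.
R3C2 = 4 − 1 = 3 completes the 4 across.
R2C1 = 11 − 9 = 2 completes the 11 down.
R2C2 = 8 − 2 = 6 completes the 8 across.

2, 6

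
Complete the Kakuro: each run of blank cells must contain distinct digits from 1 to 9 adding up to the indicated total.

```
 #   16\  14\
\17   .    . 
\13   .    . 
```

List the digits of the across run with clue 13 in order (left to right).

7 6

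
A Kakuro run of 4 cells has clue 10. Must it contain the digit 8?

The only way to make 10 from 4 distinct digits is {1,2,3,4}, which does not contain 8.

No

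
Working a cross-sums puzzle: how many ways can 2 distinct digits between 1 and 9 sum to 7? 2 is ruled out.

2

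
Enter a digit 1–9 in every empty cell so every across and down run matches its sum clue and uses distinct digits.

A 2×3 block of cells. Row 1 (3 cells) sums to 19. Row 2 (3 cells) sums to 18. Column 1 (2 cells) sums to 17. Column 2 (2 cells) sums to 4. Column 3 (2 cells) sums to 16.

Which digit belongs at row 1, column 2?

3

17 in 2 cells must be {8,9}; 4 in 2 cells must be {1,3}; 16 in 2 cells must be {7,9}.
The 19 across and the 4 down share only 3, so (1,2) = 3.
(2,2) = 4 − 3 = 1 completes the 4 down.
Given what's placed, (2,3) must be 9 to fit the 18 across and 16 down.
(1,1) = 9: the only remaining digit allowed by both the 19 across and the 17 down.
(1,3) = 19 − 12 = 7 completes the 19 across.
(2,1) = 18 − 10 = 8 completes the 18 across.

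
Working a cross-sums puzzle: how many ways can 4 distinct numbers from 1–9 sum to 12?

4 distinct digits from 1–9 sum between 10 and 30.
Enumerating: {1,2,3,6}, {1,2,4,5}.

2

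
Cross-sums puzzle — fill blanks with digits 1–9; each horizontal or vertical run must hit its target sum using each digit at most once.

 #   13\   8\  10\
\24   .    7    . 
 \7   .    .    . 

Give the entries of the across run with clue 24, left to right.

24 in 3 cells must be {7,8,9}; 7 in 3 cells must be {1,2,4}.
Only 4 fits R2C1 under both its across sum 7 and down sum 13.
R2C2 = 8 − 7 = 1 completes the 8 down.
R2C3 = 7 − 5 = 2 completes the 7 across.
R1C1 = 13 − 4 = 9 completes the 13 down.
R1C3 = 24 − 16 = 8 completes the 24 across.

9 7 8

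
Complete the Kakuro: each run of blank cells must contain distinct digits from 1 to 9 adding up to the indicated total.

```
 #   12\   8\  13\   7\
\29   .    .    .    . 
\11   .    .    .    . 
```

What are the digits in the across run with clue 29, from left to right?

9, 7, 8, 5

29 in 4 cells must be {5,7,8,9}; 11 in 4 cells must be {1,2,3,5}.
Only 5 fits R1C4 under both its across sum 29 and down sum 7.
The 11 across and the 13 down share only 5, so R2C3 = 5.
R2C4 = 7 − 5 = 2 completes the 7 down.
R1C2 = 7: the only remaining digit allowed by both the 29 across and the 8 down.
R1C3 = 13 − 5 = 8 completes the 13 down.
Given what's placed, R2C1 must be 3 to fit the 11 across and 12 down.
R2C2 = 11 − 10 = 1 completes the 11 across.
R1C1 = 29 − 20 = 9 completes the 29 across.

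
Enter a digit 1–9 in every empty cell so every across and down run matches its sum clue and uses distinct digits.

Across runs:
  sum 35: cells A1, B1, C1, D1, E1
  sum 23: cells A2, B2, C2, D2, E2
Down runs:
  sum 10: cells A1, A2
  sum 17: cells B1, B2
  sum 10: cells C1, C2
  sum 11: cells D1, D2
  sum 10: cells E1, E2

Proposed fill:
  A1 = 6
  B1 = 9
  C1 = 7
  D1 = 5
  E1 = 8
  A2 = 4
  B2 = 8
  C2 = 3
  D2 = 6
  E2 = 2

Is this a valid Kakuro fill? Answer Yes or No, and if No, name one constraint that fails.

Yes

Across: 6+9+7+5+8=35; 4+8+3+6+2=23. Down: 6+4=10; 9+8=17; 7+3=10; 5+6=11; 8+2=10. No digit repeats within any run.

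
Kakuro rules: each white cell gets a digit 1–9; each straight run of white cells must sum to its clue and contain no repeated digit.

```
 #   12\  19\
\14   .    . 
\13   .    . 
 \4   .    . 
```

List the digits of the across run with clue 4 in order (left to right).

1 3

4 in 2 cells must be {1,3}.
The 4 across and the 19 down share only 3, so R3C2 = 3.
Given what's placed, R1C2 must be 9 to fit the 14 across and 19 down.
R2C2 = 19 − 12 = 7 completes the 19 down.
R3C1 = 4 − 3 = 1 completes the 4 across.
R1C1 = 14 − 9 = 5 completes the 14 across.
R2C1 = 13 − 7 = 6 completes the 13 across.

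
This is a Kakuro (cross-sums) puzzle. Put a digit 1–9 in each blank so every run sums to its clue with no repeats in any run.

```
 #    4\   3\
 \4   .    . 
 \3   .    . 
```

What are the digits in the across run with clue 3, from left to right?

1, 2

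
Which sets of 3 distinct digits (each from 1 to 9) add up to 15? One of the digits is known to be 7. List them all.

{2,6,7}; {3,5,7}

3 distinct digits from 1–9 sum between 6 and 24.
Keeping only sets containing 7.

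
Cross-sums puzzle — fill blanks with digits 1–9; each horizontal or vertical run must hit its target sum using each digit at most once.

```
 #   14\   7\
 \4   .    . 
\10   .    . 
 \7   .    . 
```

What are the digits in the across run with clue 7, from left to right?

4 in 2 cells must be {1,3}; 7 in 3 cells must be {1,2,4}.
The 4 across and the 7 down share only 1, so R1C2 = 1.
R1C1 = 4 − 1 = 3 completes the 4 across.
Nothing is forced directly, so branch on R2C2, whose candidates are 2 or 4. If R2C2 = 2: then R2C1 would have to be in {8} for the 10 across but in {2,4,5,6,7,9} for the 14 down — contradiction. So R2C2 = 4.
R2C1 = 10 − 4 = 6 completes the 10 across.
R3C1 = 14 − 9 = 5 completes the 14 down.
R3C2 = 7 − 5 = 2 completes the 7 across.

5, 2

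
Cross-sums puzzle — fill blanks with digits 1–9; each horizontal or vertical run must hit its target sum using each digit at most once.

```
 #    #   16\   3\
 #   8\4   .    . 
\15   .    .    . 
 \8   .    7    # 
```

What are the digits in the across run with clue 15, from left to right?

4 in 2 cells must be {1,3}; 3 in 2 cells must be {1,2}.
Only 1 fits R1C3 under both its across sum 4 and down sum 3.
R2C3 = 3 − 1 = 2 completes the 3 down.
R3C1 = 8 − 7 = 1 completes the 8 across.
R1C2 = 4 − 1 = 3 completes the 4 across.
R2C1 = 8 − 1 = 7 completes the 8 down.
R2C2 = 15 − 9 = 6 completes the 15 across.

7, 6, 2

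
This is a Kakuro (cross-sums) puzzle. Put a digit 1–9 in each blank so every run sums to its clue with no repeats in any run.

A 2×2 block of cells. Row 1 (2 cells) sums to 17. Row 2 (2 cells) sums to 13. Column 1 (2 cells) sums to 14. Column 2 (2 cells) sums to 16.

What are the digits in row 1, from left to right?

17 in 2 cells must be {8,9}; 16 in 2 cells must be {7,9}.
The 17 across and the 16 down share only 9, so (1,2) = 9.
(2,2) = 16 − 9 = 7 completes the 16 down.
(1,1) = 17 − 9 = 8 completes the 17 across.
(2,1) = 13 − 7 = 6 completes the 13 across.

8 9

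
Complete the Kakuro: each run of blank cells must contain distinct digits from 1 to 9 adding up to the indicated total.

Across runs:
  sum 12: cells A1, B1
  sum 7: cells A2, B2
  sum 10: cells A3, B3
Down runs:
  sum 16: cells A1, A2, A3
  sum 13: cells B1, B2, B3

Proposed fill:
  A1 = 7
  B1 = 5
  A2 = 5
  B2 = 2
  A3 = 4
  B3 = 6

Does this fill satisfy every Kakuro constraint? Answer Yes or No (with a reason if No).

Across: 7+5=12; 5+2=7; 4+6=10. Down: 7+5+4=16; 5+2+6=13. No digit repeats within any run.

Yes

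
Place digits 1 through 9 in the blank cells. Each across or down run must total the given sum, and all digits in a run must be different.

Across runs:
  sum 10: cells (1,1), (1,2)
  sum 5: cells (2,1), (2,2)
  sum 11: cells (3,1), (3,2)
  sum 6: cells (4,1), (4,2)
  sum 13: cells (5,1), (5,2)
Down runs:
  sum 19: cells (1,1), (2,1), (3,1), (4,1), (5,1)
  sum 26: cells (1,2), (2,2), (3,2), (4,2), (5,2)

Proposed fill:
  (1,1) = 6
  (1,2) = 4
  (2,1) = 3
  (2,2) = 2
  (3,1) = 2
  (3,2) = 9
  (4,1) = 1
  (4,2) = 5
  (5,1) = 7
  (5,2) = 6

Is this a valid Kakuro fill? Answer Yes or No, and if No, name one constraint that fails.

Across: 6+4=10; 3+2=5; 2+9=11; 1+5=6; 7+6=13. Down: 6+3+2+1+7=19; 4+2+9+5+6=26. No digit repeats within any run.

Yes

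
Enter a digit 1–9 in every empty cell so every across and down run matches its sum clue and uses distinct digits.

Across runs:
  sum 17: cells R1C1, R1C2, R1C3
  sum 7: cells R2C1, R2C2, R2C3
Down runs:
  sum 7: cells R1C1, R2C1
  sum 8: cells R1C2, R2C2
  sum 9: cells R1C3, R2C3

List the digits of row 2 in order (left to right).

4, 2, 1

7 in 3 cells must be {1,2,4}.
Nothing is forced directly, so branch on R2C3, whose candidates are 1 or 2 or 4. If R2C3 = 2: that forces R1C3 = 7, R2C2 = 1, after which R1C2 would have to be in {1,2,4,6,8,9} for the 17 across but in {7} for the 8 down — contradiction. If R2C3 = 4: that forces R1C3 = 5, R1C2 = 3, after which R2C2 would have to be in {1,2} for the 7 across but in {5} for the 8 down — contradiction. So R2C3 = 1.
R1C3 = 9 − 1 = 8 completes the 9 down.
Given what's placed, R2C2 must be 2 to fit the 7 across and 8 down.
R1C2 = 8 − 2 = 6 completes the 8 down.
R2C1 = 7 − 3 = 4 completes the 7 across.
R1C1 = 17 − 14 = 3 completes the 17 across.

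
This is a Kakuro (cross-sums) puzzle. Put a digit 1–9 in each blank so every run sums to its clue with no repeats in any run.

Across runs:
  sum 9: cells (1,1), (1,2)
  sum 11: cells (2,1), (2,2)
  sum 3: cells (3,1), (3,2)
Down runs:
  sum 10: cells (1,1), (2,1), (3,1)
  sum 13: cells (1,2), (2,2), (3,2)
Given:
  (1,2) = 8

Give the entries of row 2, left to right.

7 4

3 in 2 cells must be {1,2}.
(1,1) = 9 − 8 = 1 completes the 9 across.
(3,1) = 2: the only remaining digit allowed by both the 3 across and the 10 down.
(3,2) = 3 − 2 = 1 completes the 3 across.
(2,1) = 10 − 3 = 7 completes the 10 down.
(2,2) = 11 − 7 = 4 completes the 11 across.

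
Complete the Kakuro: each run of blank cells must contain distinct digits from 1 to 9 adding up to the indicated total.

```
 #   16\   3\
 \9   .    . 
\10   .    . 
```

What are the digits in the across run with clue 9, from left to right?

7 2

16 in 2 cells must be {7,9}; 3 in 2 cells must be {1,2}.
The 9 across and the 16 down share only 7, so R1C1 = 7.
R1C2 = 9 − 7 = 2 completes the 9 across.
R2C1 = 16 − 7 = 9 completes the 16 down.
R2C2 = 10 − 9 = 1 completes the 10 across.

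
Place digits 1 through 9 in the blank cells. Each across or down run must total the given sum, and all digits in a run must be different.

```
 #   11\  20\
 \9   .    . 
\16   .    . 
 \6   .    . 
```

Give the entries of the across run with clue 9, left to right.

16 in 2 cells must be {7,9}.
The 16 across and the 11 down share only 7, so R2C1 = 7.
R2C2 = 16 − 7 = 9 completes the 16 across.
Given what's placed, R3C1 must be 1 to fit the 6 across and 11 down.
R3C2 = 6 − 1 = 5 completes the 6 across.
R1C1 = 11 − 8 = 3 completes the 11 down.
R1C2 = 9 − 3 = 6 completes the 9 across.

3, 6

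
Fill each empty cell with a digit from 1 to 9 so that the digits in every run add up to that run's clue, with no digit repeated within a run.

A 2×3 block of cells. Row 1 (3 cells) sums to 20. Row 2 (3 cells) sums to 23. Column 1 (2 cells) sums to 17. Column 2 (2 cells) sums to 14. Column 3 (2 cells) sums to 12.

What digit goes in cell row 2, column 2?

23 in 3 cells must be {6,8,9}; 17 in 2 cells must be {8,9}.
Nothing is forced directly, so branch on (1,1), whose candidates are 8 or 9. If (1,1) = 8: that forces (2,1) = 9, (2,3) = 8, after which (1,3) would have to be in {3,5,7,9} for the 20 across but in {4} for the 12 down — contradiction. So (1,1) = 9.
(2,1) = 17 − 9 = 8 completes the 17 down.
Given what's placed, (2,3) must be 9 to fit the 23 across and 12 down.
(1,3) = 12 − 9 = 3 completes the 12 down.
(2,2) = 23 − 17 = 6 completes the 23 across.
(1,2) = 20 − 12 = 8 completes the 20 across.

6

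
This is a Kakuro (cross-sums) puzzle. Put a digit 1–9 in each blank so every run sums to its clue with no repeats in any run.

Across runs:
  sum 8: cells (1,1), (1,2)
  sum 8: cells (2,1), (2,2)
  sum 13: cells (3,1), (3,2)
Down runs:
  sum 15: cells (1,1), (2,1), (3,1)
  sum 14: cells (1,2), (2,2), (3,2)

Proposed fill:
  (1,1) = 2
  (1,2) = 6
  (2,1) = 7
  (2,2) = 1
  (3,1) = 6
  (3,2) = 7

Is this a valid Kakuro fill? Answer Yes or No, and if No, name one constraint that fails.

Across: 2+6=8; 7+1=8; 6+7=13. Down: 2+7+6=15; 6+1+7=14. No digit repeats within any run.

Yes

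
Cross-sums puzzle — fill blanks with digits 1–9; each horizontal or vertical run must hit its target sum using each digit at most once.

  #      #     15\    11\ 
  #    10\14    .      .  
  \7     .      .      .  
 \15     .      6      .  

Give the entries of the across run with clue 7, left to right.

2 1 4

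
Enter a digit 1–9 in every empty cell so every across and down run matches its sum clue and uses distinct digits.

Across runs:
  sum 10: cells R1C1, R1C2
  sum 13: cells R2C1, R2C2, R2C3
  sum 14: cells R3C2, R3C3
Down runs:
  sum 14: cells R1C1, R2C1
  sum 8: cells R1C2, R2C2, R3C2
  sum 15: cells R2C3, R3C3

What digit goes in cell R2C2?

The 14 across and the 8 down share only 5, so R3C2 = 5.
R3C3 = 14 − 5 = 9 completes the 14 across.
R2C3 = 15 − 9 = 6 completes the 15 down.
R2C1 = 5: the only remaining digit allowed by both the 13 across and the 14 down.
R2C2 = 13 − 11 = 2 completes the 13 across.
R1C1 = 14 − 5 = 9 completes the 14 down.
R1C2 = 10 − 9 = 1 completes the 10 across.

2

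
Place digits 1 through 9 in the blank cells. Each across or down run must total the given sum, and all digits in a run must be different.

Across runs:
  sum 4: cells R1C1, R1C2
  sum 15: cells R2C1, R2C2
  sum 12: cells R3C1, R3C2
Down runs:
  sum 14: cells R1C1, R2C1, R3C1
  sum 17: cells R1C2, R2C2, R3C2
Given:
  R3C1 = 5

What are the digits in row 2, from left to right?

6 9

4 in 2 cells must be {1,3}.
R3C2 = 12 − 5 = 7 completes the 12 across.
Given what's placed, R1C2 must be 1 to fit the 4 across and 17 down.
R2C2 = 17 − 8 = 9 completes the 17 down.
R1C1 = 4 − 1 = 3 completes the 4 across.
R2C1 = 15 − 9 = 6 completes the 15 across.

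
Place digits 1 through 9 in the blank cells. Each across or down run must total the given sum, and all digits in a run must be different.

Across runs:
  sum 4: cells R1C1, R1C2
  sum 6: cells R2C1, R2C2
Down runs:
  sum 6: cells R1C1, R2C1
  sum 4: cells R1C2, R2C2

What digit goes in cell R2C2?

1

4 in 2 cells must be {1,3}.
The 4 across and the 6 down share only 1, so R1C1 = 1.
R1C2 = 4 − 1 = 3 completes the 4 across.
R2C1 = 6 − 1 = 5 completes the 6 down.
R2C2 = 6 − 5 = 1 completes the 6 across.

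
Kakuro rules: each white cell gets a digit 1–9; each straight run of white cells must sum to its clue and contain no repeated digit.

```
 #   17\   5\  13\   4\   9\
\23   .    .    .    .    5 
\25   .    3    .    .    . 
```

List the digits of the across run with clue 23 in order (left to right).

9, 2, 4, 3, 5

17 in 2 cells must be {8,9}; 4 in 2 cells must be {1,3}.
R1C2 = 5 − 3 = 2 completes the 5 down.
R2C4 = 1: the only remaining digit allowed by both the 25 across and the 4 down.
R2C5 = 9 − 5 = 4 completes the 9 down.
R1C4 = 4 − 1 = 3 completes the 4 down.
Given what's placed, R1C1 must be 9 to fit the 23 across and 17 down.
R1C3 = 23 − 19 = 4 completes the 23 across.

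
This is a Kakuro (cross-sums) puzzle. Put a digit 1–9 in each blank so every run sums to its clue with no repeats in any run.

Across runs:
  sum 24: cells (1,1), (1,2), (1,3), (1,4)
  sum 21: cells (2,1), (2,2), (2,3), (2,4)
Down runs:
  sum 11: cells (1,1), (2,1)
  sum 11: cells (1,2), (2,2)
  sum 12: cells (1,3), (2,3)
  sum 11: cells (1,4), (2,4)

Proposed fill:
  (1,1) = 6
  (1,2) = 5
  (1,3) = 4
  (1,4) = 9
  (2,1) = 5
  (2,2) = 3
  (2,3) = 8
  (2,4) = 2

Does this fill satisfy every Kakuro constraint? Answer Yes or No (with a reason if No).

No — the across run (2,1)–(2,4) sums to 18, not 21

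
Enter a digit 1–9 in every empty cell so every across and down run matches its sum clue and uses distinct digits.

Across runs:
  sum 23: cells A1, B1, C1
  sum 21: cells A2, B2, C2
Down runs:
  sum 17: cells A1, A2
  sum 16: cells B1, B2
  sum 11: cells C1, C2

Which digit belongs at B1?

23 in 3 cells must be {6,8,9}; 17 in 2 cells must be {8,9}; 16 in 2 cells must be {7,9}.
The 23 across and the 16 down share only 9, so B1 = 9.
B2 = 16 − 9 = 7 completes the 16 down.
Given what's placed, A1 must be 8 to fit the 23 across and 17 down.
C1 = 23 − 17 = 6 completes the 23 across.
A2 = 17 − 8 = 9 completes the 17 down.
C2 = 21 − 16 = 5 completes the 21 across.

9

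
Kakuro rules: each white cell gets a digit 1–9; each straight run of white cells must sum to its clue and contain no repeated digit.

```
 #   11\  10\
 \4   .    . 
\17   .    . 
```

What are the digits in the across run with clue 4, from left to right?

3 1

4 in 2 cells must be {1,3}; 17 in 2 cells must be {8,9}.
The 4 across and the 11 down share only 3, so R1C1 = 3.
R1C2 = 4 − 3 = 1 completes the 4 across.
R2C1 = 11 − 3 = 8 completes the 11 down.
R2C2 = 17 − 8 = 9 completes the 17 across.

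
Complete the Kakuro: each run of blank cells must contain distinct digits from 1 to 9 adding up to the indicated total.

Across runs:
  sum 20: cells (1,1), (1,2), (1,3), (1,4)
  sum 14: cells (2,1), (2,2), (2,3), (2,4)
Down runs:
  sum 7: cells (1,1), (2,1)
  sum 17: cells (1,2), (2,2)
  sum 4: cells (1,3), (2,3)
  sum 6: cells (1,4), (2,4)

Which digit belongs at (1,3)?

17 in 2 cells must be {8,9}; 4 in 2 cells must be {1,3}.
Only 8 fits (2,2) under both its across sum 14 and down sum 17.
(1,2) = 17 − 8 = 9 completes the 17 down.
Nothing is forced directly, so branch on (1,3), whose candidates are 1 or 3. If (1,3) = 3: that forces (2,3) = 1, (2,4) = 2, after which (1,4) would have to be in {1,2,6,7} for the 20 across but in {4} for the 6 down — contradiction. So (1,3) = 1.

1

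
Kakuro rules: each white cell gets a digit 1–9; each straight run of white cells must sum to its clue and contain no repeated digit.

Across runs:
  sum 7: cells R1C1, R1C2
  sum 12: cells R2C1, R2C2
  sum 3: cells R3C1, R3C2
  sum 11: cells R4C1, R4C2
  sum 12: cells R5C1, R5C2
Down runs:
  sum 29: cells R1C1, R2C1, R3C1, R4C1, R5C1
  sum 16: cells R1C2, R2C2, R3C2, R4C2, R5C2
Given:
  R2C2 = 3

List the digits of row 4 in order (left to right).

5 6

3 in 2 cells must be {1,2}; 16 in 5 cells must be {1,2,3,4,6}.
R2C1 = 12 − 3 = 9 completes the 12 across.
Given what's placed, R5C2 must be 4 to fit the 12 across and 16 down.
R5C1 = 12 − 4 = 8 completes the 12 across.
Nothing is forced directly, so branch on R4C2, whose candidates are 2 or 6. If R4C2 = 2: that forces R3C2 = 1, after which R4C1 would have to be in {9} for the 11 across but in {1,2,3,4,5,6,7} for the 29 down — contradiction. So R4C2 = 6.
R4C1 = 11 − 6 = 5 completes the 11 across.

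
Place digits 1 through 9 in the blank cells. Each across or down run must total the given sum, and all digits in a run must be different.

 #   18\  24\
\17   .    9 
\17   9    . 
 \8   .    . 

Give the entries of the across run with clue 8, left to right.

17 in 2 cells must be {8,9}; 24 in 3 cells must be {7,8,9}.
R1C1 = 17 − 9 = 8 completes the 17 across.
R2C2 = 17 − 9 = 8 completes the 17 across.
R3C1 = 18 − 17 = 1 completes the 18 down.
R3C2 = 8 − 1 = 7 completes the 8 across.

1 7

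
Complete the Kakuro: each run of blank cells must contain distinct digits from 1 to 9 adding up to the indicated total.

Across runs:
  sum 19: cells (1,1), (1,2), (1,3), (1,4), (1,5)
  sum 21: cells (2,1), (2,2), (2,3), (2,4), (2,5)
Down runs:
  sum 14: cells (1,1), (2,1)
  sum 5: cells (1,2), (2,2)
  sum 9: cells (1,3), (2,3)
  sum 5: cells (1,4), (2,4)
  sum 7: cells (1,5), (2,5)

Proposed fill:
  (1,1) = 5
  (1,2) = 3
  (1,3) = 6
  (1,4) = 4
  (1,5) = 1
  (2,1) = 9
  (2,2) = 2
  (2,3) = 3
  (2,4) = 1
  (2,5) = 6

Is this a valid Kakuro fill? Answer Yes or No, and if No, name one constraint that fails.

Yes

Across: 5+3+6+4+1=19; 9+2+3+1+6=21. Down: 5+9=14; 3+2=5; 6+3=9; 4+1=5; 1+6=7. No digit repeats within any run.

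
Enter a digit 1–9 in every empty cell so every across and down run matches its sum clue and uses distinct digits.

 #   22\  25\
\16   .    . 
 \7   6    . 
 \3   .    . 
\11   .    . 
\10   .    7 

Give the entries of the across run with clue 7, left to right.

6 1

16 in 2 cells must be {7,9}; 3 in 2 cells must be {1,2}.
Given what's placed, R1C2 must be 9 to fit the 16 across and 25 down.
R2C2 = 7 − 6 = 1 completes the 7 across.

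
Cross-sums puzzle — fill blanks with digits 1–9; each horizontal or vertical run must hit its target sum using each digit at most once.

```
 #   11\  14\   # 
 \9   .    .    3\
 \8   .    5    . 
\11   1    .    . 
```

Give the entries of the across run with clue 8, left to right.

3 in 2 cells must be {1,2}.
R2C1 = 2: the only remaining digit allowed by both the 8 across and the 11 down.
R2C3 = 8 − 7 = 1 completes the 8 across.
R3C3 = 3 − 1 = 2 completes the 3 down.
R1C1 = 11 − 3 = 8 completes the 11 down.
R1C2 = 9 − 8 = 1 completes the 9 across.
R3C2 = 11 − 3 = 8 completes the 11 across.

2 5 1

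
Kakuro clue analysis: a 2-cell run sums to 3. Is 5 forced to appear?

No

The only way to make 3 from 2 distinct digits is {1,2}, which does not contain 5.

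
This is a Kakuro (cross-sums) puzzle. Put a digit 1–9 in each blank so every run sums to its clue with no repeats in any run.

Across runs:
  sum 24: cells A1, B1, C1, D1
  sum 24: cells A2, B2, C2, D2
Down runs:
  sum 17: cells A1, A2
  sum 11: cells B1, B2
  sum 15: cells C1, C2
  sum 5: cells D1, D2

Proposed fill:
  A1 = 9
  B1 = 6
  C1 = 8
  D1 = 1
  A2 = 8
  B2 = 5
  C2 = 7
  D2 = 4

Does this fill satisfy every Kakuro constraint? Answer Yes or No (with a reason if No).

Yes

Across: 9+6+8+1=24; 8+5+7+4=24. Down: 9+8=17; 6+5=11; 8+7=15; 1+4=5. No digit repeats within any run.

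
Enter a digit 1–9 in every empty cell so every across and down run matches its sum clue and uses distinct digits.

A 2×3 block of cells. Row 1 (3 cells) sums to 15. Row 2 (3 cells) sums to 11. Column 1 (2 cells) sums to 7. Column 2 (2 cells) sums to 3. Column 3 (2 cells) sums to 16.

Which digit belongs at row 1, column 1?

4

3 in 2 cells must be {1,2}; 16 in 2 cells must be {7,9}.
The 11 across and the 16 down share only 7, so (2,3) = 7.
(1,3) = 16 − 7 = 9 completes the 16 down.
Given what's placed, (2,2) must be 1 to fit the 11 across and 3 down.
(1,2) = 3 − 1 = 2 completes the 3 down.
(2,1) = 11 − 8 = 3 completes the 11 across.
(1,1) = 15 − 11 = 4 completes the 15 across.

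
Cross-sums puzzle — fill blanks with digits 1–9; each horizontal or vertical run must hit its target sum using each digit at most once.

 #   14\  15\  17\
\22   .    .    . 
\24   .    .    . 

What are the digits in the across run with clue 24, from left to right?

9 7 8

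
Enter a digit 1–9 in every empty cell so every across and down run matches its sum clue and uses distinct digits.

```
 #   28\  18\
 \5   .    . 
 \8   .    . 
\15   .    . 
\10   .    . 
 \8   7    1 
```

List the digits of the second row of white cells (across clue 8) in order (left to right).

3 5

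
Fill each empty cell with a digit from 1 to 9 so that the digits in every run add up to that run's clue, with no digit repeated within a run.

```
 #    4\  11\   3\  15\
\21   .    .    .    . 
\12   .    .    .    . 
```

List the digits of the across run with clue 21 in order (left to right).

4 in 2 cells must be {1,3}; 3 in 2 cells must be {1,2}.
Only 6 fits R2C4 under both its across sum 12 and down sum 15.
R1C4 = 15 − 6 = 9 completes the 15 down.
Nothing is forced directly, so branch on R1C1, whose candidates are 1 or 3. If R1C1 = 1: then R1C3 would have to be in {3,4,5,6,7,8} for the 21 across but in {1,2} for the 3 down — contradiction. So R1C1 = 3.
R2C1 = 4 − 3 = 1 completes the 4 down.
R2C3 = 2: the only remaining digit allowed by both the 12 across and the 3 down.
R1C3 = 3 − 2 = 1 completes the 3 down.
R2C2 = 12 − 9 = 3 completes the 12 across.
R1C2 = 21 − 13 = 8 completes the 21 across.

3 8 1 9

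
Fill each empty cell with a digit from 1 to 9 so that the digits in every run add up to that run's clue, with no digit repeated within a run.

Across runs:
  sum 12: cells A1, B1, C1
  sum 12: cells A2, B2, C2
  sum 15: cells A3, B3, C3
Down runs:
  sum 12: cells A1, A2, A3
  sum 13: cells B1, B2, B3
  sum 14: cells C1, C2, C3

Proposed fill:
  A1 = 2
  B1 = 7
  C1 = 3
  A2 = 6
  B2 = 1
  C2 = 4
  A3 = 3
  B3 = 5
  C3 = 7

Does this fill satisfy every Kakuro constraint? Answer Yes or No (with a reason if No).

No — the across run A2–C2 sums to 11, not 12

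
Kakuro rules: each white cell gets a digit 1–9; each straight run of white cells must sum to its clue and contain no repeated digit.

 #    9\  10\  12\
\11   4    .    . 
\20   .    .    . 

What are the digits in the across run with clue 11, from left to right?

4 2 5

R1C3 = 5: the only remaining digit allowed by both the 11 across and the 12 down.
R2C1 = 9 − 4 = 5 completes the 9 down.
R2C3 = 12 − 5 = 7 completes the 12 down.
R1C2 = 11 − 9 = 2 completes the 11 across.
R2C2 = 20 − 12 = 8 completes the 20 across.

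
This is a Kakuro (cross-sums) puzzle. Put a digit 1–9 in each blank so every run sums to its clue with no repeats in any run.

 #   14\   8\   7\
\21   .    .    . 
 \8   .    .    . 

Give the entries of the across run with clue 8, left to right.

5 1 2

The 8 across and the 14 down share only 5, so R2C1 = 5.
R1C1 = 14 − 5 = 9 completes the 14 down.
Nothing is forced directly, so branch on R1C2, whose candidates are 5 or 7. If R1C2 = 5: then R1C3 would have to be in {7} for the 21 across but in {1,2,3,4,5,6} for the 7 down — contradiction. So R1C2 = 7.
R1C3 = 21 − 16 = 5 completes the 21 across.
R2C2 = 8 − 7 = 1 completes the 8 down.
R2C3 = 8 − 6 = 2 completes the 8 across.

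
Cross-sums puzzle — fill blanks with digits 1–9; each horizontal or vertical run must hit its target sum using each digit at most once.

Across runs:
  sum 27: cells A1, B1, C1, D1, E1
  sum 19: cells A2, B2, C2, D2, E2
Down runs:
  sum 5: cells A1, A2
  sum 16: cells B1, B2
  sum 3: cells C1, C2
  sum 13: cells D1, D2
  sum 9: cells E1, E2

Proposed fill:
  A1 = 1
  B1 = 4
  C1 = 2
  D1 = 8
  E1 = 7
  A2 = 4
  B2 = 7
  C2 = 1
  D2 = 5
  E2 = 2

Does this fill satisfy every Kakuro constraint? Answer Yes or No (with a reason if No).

No — the across run A1–E1 sums to 22, not 27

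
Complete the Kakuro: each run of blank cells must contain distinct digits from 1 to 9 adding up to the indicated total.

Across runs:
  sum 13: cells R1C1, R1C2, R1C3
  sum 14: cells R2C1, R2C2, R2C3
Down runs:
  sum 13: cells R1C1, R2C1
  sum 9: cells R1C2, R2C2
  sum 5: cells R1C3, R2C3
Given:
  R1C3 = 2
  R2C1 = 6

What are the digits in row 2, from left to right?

R1C1 = 13 − 6 = 7 completes the 13 down.
R1C2 = 13 − 9 = 4 completes the 13 across.
R2C2 = 9 − 4 = 5 completes the 9 down.
R2C3 = 14 − 11 = 3 completes the 14 across.

6, 5, 3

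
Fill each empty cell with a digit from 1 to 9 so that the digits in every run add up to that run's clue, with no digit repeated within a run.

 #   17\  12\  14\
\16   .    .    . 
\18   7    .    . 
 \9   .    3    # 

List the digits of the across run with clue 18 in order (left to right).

7 2 9

R3C1 = 9 − 3 = 6 completes the 9 across.
R1C1 = 17 − 13 = 4 completes the 17 down.
Nothing is forced directly, so branch on R1C2, whose candidates are 5 or 7. If R1C2 = 5: then R1C3 would have to be in {7} for the 16 across but in {5,6,8,9} for the 14 down — contradiction. So R1C2 = 7.
R1C3 = 16 − 11 = 5 completes the 16 across.
R2C2 = 12 − 10 = 2 completes the 12 down.
R2C3 = 18 − 9 = 9 completes the 18 across.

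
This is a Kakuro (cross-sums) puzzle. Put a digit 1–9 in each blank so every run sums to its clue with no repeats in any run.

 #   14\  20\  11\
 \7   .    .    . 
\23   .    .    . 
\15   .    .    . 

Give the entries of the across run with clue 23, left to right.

7 in 3 cells must be {1,2,4}; 23 in 3 cells must be {6,8,9}.
Only 4 fits R1C2 under both its across sum 7 and down sum 20.
Given what's placed, R2C2 must be 9 to fit the 23 across and 20 down.
R3C2 = 20 − 13 = 7 completes the 20 down.
No cell is forced outright now. R1C1 can only be 1 or 2 (the digits allowed by both its 7 across and its 14 down). If R1C1 = 2: that forces R1C3 = 1, R2C1 = 8, R2C3 = 6, after which R3C1 would have to be in {2,3,5,6} for the 15 across but in {4} for the 14 down — contradiction. So R1C1 = 1.
R1C3 = 7 − 5 = 2 completes the 7 across.
Nothing is forced directly, so branch on R3C1, whose candidates are 5 or 6. If R3C1 = 6: then R2C1 would have to be in {6,8} for the 23 across but in {7} for the 14 down — contradiction. So R3C1 = 5.
R2C1 = 14 − 6 = 8 completes the 14 down.
R2C3 = 23 − 17 = 6 completes the 23 across.

8 9 6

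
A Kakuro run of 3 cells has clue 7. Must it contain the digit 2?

Yes

The only way to make 7 from 3 distinct digits is {1,2,4}, which contains 2.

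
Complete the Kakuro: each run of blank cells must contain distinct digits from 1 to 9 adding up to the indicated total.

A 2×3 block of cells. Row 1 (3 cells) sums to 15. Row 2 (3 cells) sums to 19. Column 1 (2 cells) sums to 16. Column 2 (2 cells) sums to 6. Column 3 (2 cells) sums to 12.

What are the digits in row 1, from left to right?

16 in 2 cells must be {7,9}.
Nothing is forced directly, so branch on (2,2), whose candidates are 2 or 4 or 5. If (2,2) = 2: that forces (1,2) = 4, (2,1) = 9, (2,3) = 8, after which (1,1) would have to be in {2,3,5,6,8,9} for the 15 across but in {7} for the 16 down — contradiction. If (2,2) = 5: that forces (1,2) = 1, after which (2,1) would have to be in {6,8} for the 19 across but in {7,9} for the 16 down — contradiction. So (2,2) = 4.
(1,2) = 6 − 4 = 2 completes the 6 down.
Nothing is forced directly, so branch on (1,1), whose candidates are 7 or 9. If (1,1) = 7: then (1,3) would have to be in {6} for the 15 across but in {3,4,5,7,8,9} for the 12 down — contradiction. So (1,1) = 9.
(1,3) = 15 − 11 = 4 completes the 15 across.
(2,1) = 16 − 9 = 7 completes the 16 down.
(2,3) = 19 − 11 = 8 completes the 19 across.

9 2 4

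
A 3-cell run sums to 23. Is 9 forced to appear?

The only way to make 23 from 3 distinct digits is {6,8,9}, which contains 9.

Yes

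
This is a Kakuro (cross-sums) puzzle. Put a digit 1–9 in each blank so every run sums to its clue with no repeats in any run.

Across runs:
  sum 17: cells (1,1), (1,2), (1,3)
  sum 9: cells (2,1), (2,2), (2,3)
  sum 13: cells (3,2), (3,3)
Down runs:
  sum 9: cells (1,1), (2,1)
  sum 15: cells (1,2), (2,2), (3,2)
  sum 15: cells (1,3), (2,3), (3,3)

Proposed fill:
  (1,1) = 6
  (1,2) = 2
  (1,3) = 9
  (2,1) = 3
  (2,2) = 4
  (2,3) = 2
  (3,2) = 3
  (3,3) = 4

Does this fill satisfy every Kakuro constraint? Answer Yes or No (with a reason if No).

No — the across run (3,2)–(3,3) sums to 7, not 13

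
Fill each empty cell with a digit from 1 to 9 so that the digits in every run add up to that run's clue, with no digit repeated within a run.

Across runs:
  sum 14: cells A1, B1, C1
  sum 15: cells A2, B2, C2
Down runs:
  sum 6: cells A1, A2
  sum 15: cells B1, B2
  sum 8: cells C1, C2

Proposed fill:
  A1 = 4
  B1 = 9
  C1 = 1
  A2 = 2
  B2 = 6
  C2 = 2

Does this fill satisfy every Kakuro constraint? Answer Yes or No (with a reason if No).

No — the across run A2–C2 sums to 10, not 15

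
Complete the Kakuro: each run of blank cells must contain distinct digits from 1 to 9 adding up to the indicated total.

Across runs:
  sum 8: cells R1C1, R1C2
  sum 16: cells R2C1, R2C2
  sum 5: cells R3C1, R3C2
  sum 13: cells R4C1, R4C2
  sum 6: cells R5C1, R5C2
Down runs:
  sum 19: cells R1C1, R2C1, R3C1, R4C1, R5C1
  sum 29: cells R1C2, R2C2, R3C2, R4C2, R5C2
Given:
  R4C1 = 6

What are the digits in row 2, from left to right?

7 9

16 in 2 cells must be {7,9}.
Given what's placed, R2C1 must be 7 to fit the 16 across and 19 down.
R2C2 = 16 − 7 = 9 completes the 16 across.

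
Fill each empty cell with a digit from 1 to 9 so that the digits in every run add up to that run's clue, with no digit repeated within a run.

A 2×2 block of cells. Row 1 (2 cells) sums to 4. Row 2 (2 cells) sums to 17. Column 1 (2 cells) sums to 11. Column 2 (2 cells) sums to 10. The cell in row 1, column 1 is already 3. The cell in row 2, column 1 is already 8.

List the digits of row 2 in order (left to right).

8, 9

4 in 2 cells must be {1,3}; 17 in 2 cells must be {8,9}.
(1,2) = 4 − 3 = 1 completes the 4 across.
(2,2) = 17 − 8 = 9 completes the 17 across.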